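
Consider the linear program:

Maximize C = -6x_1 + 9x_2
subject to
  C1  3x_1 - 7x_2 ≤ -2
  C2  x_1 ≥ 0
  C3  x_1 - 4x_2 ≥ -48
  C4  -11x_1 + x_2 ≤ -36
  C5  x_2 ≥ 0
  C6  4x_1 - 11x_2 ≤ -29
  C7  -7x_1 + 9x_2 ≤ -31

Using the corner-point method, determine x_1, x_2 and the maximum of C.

Vertices and C = -6x_1 + 9x_2:
  (328/5, 142/5) → C = -138
  (181/5, 79/5) → C = -75
  (556/19, 367/19) → C = -33/19
  (602/41, 327/41) → C = -669/41

x_1 = 556/19, x_2 = 367/19, maximum C = -33/19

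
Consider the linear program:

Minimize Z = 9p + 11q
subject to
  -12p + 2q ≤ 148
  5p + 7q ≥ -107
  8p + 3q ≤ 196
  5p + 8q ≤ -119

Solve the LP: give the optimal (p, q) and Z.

p = -23/5, q = -12, minimum Z = -867/5

The optimum lies where 5p + 7q = -107 and 5p + 8q = -119.
Solving simultaneously gives p = -23/5, q = -12.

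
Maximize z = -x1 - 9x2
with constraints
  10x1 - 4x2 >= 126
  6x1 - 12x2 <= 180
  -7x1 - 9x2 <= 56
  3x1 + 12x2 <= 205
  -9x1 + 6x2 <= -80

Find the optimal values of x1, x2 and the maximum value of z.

Feasible corners and z = -x1 - 9x2:
  (33/4, -87/8) → z = 717/8
  (53/3, 38/3) → z = -395/3
  (385/9, 115/18) → z = -1805/18

The binding constraints are 10x1 - 4x2 = 126 and 6x1 - 12x2 = 180.
Solving simultaneously gives x1 = 33/4, x2 = -87/8.

x1 = 33/4, x2 = -87/8, maximum z = 717/8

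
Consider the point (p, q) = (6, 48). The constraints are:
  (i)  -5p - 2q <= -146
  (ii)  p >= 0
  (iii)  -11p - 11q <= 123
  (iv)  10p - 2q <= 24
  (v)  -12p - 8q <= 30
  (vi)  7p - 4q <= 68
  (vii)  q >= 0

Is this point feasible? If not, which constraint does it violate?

Constraint (i): -5p - 2q = -126, which is not ≤ -146. All other constraints are satisfied.

not feasible — violates (i)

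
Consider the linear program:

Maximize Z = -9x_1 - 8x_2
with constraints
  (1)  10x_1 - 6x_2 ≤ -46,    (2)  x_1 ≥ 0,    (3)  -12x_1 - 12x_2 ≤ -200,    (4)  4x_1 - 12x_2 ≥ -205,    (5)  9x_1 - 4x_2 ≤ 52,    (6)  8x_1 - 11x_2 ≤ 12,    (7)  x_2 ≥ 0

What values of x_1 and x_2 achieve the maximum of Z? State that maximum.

Feasible corners and Z = -9x_1 - 8x_2:
  (27/8, 319/24) → Z = -3281/24
  (113/16, 311/16) → Z = -3505/16
  (0, 50/3) → Z = -400/3
  (0, 205/12) → Z = -410/3

The optimum lies where x_1 = 0 and -12x_1 - 12x_2 = -200.
Solving simultaneously gives x_1 = 0, x_2 = 50/3.

x_1 = 0, x_2 = 50/3, maximum Z = -400/3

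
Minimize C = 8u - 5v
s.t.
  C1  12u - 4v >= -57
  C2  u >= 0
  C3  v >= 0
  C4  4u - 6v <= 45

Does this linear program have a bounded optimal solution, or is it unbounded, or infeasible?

From the feasible point (0, 57/4), moving in the direction (4, 12) keeps every constraint satisfied while C decreases without bound.

unbounded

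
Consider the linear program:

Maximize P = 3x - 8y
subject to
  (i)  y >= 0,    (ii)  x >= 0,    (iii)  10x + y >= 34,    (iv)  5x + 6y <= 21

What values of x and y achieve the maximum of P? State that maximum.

x = 21/5, y = 0, maximum P = 63/5

Corner points and P = 3x - 8y:
  (17/5, 0) → P = 51/5
  (21/5, 0) → P = 63/5
  (183/55, 8/11) → P = 229/55

The optimum lies where y = 0 and 5x + 6y = 21.
Solving simultaneously gives x = 21/5, y = 0.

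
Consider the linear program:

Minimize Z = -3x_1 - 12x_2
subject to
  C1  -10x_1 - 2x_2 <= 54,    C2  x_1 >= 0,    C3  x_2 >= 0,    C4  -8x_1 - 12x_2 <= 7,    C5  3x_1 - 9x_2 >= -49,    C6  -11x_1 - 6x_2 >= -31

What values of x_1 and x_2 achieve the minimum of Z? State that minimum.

Vertices and Z = -3x_1 - 12x_2:
  (0, 0) → Z = 0
  (0, 31/6) → Z = -62
  (31/11, 0) → Z = -93/11

x_1 = 0, x_2 = 31/6, minimum Z = -62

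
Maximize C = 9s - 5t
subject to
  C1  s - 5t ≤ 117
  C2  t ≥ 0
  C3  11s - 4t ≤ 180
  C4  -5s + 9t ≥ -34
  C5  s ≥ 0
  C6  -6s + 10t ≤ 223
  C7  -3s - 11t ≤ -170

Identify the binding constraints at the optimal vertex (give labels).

Extreme points and C = 9s - 5t:
  (1346/43, 3533/86) → C = 6563/86
  (20, 10) → C = 130
  (0, 223/10) → C = -223/2
  (0, 170/11) → C = -850/11

The maximum is at (20, 10). Substituting into each constraint, equality holds for C3 and C7; the remaining constraints have slack.

C3 and C7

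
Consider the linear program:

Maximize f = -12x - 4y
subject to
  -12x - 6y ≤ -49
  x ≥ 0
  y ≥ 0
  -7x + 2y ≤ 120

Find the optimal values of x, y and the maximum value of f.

Extreme points and f = -12x - 4y:
  (0, 49/6) → f = -98/3
  (49/12, 0) → f = -49
  (0, 60) → f = -240
The feasible region is unbounded (it extends along (2, 7), (1, 0)), but f strictly decreases along every unbounded feasible direction, so there is no improving ray and the maximum is attained at a vertex.

x = 0, y = 49/6, maximum f = -98/3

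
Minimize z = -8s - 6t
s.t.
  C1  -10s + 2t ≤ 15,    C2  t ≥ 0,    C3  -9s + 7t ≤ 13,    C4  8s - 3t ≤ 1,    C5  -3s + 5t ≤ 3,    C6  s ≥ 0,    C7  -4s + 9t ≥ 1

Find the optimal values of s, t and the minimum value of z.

Feasible corners and z = -8s - 6t:
  (14/31, 27/31) → z = -274/31
  (1/5, 1/5) → z = -14/5
  (0, 3/5) → z = -18/5
  (0, 1/9) → z = -2/3

At the optimal vertex, 8s - 3t = 1 and -3s + 5t = 3.
Solving simultaneously gives s = 14/31, t = 27/31.

s = 14/31, t = 27/31, minimum z = -274/31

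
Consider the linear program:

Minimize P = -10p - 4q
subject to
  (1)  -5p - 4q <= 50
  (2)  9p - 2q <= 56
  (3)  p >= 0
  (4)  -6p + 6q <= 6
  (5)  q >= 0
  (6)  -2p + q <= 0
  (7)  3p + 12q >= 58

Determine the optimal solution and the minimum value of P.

The binding constraints are 9p - 2q = 56 and -6p + 6q = 6.
Solving simultaneously gives p = 58/7, q = 65/7.

p = 58/7, q = 65/7, minimum P = -120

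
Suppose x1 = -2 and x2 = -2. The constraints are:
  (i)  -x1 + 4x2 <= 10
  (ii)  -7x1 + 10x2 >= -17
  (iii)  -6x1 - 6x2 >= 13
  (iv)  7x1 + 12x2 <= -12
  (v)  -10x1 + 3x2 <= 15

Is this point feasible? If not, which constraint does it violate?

feasible

(i): -6 ≤ 10 ✓
(ii): -6 ≥ -17 ✓
(iii): 24 ≥ 13 ✓
(iv): -38 ≤ -12 ✓
(v): 14 ≤ 15 ✓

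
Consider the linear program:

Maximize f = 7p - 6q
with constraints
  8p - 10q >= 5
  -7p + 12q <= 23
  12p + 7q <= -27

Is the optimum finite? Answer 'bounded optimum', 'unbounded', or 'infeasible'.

From the feasible point (-235/176, -69/44), moving in the direction (7, -12) keeps every constraint satisfied while f increases without bound.

unbounded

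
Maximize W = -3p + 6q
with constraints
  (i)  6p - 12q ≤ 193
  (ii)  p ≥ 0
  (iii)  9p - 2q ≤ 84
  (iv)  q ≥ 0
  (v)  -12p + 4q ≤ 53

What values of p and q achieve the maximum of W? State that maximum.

p = 221/6, q = 495/4, maximum W = 632

Extreme points and W = -3p + 6q:
  (0, 0) → W = 0
  (0, 53/4) → W = 159/2
  (28/3, 0) → W = -28
  (221/6, 495/4) → W = 632

The optimum lies where 9p - 2q = 84 and -12p + 4q = 53.
Solving simultaneously gives p = 221/6, q = 495/4.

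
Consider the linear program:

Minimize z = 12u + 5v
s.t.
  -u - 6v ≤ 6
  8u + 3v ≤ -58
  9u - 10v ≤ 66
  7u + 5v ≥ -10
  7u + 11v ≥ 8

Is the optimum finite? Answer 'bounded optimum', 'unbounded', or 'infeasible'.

From the feasible point (-260/19, 326/19), moving in the direction (-5, 7) keeps every constraint satisfied while z decreases without bound.

unbounded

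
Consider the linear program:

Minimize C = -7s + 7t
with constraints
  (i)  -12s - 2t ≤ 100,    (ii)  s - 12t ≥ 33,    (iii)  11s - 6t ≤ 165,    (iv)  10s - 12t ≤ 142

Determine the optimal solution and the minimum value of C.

s = 109/9, t = -47/27, minimum C = -2618/27

Corner points and C = -7s + 7t:
  (-567/73, -248/73) → C = 2233/73
  (-229/41, -676/41) → C = -3129/41
  (109/9, -47/27) → C = -2618/27

At the optimal vertex, s - 12t = 33 and 10s - 12t = 142.
Solving simultaneously gives s = 109/9, t = -47/27.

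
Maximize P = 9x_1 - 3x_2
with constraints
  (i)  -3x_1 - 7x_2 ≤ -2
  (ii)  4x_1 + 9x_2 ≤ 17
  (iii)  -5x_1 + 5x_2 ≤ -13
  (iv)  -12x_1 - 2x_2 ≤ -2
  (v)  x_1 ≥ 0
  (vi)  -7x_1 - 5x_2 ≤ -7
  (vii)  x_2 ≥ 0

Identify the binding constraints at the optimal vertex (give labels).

(ii) and (vii)

Feasible corners and P = 9x_1 - 3x_2:
  (202/65, 33/65) → P = 1719/65
  (17/4, 0) → P = 153/4
  (13/5, 0) → P = 117/5

The maximum is at (17/4, 0). Substituting into each constraint, equality holds for (ii) and (vii); the remaining constraints have slack.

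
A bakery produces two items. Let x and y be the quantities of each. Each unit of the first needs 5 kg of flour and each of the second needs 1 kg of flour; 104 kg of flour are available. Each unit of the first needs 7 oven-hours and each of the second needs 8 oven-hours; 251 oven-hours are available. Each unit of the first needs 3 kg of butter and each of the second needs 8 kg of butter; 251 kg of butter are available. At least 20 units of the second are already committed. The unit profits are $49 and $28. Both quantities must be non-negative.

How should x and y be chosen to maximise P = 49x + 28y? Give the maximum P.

x = 13, y = 20, maximum P = 1197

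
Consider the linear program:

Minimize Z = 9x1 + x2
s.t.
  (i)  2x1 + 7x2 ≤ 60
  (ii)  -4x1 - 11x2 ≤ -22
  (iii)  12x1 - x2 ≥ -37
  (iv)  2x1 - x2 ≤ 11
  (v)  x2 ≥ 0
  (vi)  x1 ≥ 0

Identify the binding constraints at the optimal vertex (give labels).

Feasible corners and Z = 9x1 + x2:
  (137/16, 49/8) → Z = 1331/16
  (0, 60/7) → Z = 60/7
  (11/2, 0) → Z = 99/2
  (0, 2) → Z = 2

The minimum is at (0, 2). Substituting into each constraint, equality holds for (ii) and (vi); the remaining constraints have slack.

(ii) and (vi)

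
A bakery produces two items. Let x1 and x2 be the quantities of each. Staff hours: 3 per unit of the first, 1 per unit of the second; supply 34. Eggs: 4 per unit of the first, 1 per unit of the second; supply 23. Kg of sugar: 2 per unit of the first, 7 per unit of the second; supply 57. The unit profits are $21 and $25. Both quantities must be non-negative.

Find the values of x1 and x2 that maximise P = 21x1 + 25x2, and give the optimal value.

x1 = 4, x2 = 7, maximum P = 259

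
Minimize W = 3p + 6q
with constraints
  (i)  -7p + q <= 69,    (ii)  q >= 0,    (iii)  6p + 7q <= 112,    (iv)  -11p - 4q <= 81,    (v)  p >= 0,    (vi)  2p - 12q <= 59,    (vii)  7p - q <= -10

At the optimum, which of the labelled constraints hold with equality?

Vertices and W = 3p + 6q:
  (0, 16) → W = 96
  (42/55, 844/55) → W = 1038/11
  (0, 10) → W = 60

The minimum is at (0, 10). Substituting into each constraint, equality holds for (v) and (vii); the remaining constraints have slack.

(v) and (vii)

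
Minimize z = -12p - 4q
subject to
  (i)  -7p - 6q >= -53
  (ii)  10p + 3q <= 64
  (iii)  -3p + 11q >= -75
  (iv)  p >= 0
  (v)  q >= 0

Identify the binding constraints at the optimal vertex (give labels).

Vertices and z = -12p - 4q:
  (75/13, 82/39) → z = -3028/39
  (0, 53/6) → z = -106/3
  (32/5, 0) → z = -384/5
  (0, 0) → z = 0

The minimum is at (75/13, 82/39). Substituting into each constraint, equality holds for (i) and (ii); the remaining constraints have slack.

(i) and (ii)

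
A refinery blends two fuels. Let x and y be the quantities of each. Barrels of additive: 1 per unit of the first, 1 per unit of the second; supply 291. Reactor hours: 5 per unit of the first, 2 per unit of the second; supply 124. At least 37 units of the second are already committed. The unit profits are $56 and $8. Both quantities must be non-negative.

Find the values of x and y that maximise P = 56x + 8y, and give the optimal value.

At the optimal vertex, 5x + 2y = 124 and y = 37.
Solving simultaneously gives x = 10, y = 37.

x = 10, y = 37, maximum P = 856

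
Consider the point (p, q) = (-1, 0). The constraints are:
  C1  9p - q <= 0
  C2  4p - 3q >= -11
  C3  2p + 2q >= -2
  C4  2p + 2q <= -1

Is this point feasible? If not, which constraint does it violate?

C1: -9 ≤ 0 ✓
C2: -4 ≥ -11 ✓
C3: -2 ≥ -2 ✓
C4: -2 ≤ -1 ✓

feasible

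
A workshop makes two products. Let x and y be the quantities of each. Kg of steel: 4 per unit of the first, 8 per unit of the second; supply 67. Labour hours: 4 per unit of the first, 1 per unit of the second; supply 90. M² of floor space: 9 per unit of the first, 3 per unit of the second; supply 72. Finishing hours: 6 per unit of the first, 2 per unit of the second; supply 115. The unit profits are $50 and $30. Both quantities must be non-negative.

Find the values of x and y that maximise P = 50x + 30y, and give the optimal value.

x = 25/4, y = 21/4, maximum P = 470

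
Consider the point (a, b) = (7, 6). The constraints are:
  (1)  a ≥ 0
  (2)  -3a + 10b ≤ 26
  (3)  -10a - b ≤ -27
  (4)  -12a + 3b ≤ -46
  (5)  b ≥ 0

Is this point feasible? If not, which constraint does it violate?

Constraint (2): -3a + 10b = 39, which is not ≤ 26. All other constraints are satisfied.

not feasible — violates (2)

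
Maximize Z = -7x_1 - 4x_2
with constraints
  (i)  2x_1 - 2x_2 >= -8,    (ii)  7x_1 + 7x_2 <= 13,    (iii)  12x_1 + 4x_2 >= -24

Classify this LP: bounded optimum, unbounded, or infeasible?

unbounded

From the feasible point (-15/14, 41/14), moving in the direction (4, -12) keeps every constraint satisfied while Z increases without bound.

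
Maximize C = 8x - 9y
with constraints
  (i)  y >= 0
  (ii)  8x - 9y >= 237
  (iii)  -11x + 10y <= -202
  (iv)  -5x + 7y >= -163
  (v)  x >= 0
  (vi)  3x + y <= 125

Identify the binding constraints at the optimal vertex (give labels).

(iv) and (vi)

Extreme points and C = 8x - 9y:
  (237/8, 0) → C = 237
  (163/5, 0) → C = 1304/5
  (1362/35, 289/35) → C = 237
  (519/13, 68/13) → C = 3540/13

The maximum is at (519/13, 68/13). Substituting into each constraint, equality holds for (iv) and (vi); the remaining constraints have slack.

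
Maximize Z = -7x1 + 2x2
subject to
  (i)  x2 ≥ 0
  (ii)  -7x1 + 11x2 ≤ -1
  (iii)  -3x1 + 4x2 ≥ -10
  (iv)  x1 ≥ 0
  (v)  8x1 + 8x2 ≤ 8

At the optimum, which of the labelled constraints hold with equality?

(i) and (ii)

Vertices and Z = -7x1 + 2x2:
  (1/7, 0) → Z = -1
  (1, 0) → Z = -7
  (2/3, 1/3) → Z = -4

The maximum is at (1/7, 0). Substituting into each constraint, equality holds for (i) and (ii); the remaining constraints have slack.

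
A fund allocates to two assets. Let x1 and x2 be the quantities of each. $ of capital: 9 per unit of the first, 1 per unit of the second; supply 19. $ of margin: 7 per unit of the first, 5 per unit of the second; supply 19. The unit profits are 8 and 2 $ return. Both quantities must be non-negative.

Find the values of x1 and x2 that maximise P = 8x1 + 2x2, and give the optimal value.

Vertices and P = 8x1 + 2x2:
  (0, 0) → P = 0
  (0, 19/5) → P = 38/5
  (19/9, 0) → P = 152/9
  (2, 1) → P = 18

The binding constraints are 9x1 + x2 = 19 and 7x1 + 5x2 = 19.
Solving simultaneously gives x1 = 2, x2 = 1.

x1 = 2, x2 = 1, maximum P = 18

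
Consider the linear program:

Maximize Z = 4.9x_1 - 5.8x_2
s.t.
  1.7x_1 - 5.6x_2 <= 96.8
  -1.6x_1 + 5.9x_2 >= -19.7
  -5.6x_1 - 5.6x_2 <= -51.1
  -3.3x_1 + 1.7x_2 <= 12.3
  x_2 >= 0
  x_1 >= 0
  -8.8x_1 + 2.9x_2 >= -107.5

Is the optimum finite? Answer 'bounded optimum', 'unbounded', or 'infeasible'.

bounded optimum

Extreme points and Z = 4.9x_1 - 5.8x_2:
  (0.6425, 8.4825) → Z = -46.05025
  (9.125, 0) → Z = 44.7125
  (21842/539, 4209/49) → Z = -807542/2695
  (1075/88, 0) → Z = 10535/176
The feasible region has finitely many vertices and no improving ray; the maximum is 10535/176 at (1075/88, 0).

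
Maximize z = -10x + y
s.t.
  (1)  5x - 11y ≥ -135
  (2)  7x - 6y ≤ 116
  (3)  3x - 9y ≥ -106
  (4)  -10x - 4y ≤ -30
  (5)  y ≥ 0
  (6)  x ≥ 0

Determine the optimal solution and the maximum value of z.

x = 0, y = 106/9, maximum z = 106/9

Extreme points and z = -10x + y:
  (112/3, 218/9) → z = -3142/9
  (116/7, 0) → z = -1160/7
  (0, 106/9) → z = 106/9
  (3, 0) → z = -30
  (0, 15/2) → z = 15/2

The optimum lies where 3x - 9y = -106 and x = 0.
Solving simultaneously gives x = 0, y = 106/9.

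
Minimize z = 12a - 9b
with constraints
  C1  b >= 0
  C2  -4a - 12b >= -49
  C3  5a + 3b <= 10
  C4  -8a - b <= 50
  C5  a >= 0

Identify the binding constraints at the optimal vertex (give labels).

C3 and C5

Extreme points and z = 12a - 9b:
  (2, 0) → z = 24
  (0, 0) → z = 0
  (0, 10/3) → z = -30

The minimum is at (0, 10/3). Substituting into each constraint, equality holds for C3 and C5; the remaining constraints have slack.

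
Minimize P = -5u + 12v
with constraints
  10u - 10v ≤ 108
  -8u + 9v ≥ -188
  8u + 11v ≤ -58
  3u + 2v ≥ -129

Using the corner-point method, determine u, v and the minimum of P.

Corner points and P = -5u + 12v:
  (16/5, -38/5) → P = -536/5
  (-537/25, -807/25) → P = -6999/25
  (-1303/17, 858/17) → P = 16811/17

At the optimal vertex, 10u - 10v = 108 and 3u + 2v = -129.
Solving simultaneously gives u = -537/25, v = -807/25.

u = -537/25, v = -807/25, minimum P = -6999/25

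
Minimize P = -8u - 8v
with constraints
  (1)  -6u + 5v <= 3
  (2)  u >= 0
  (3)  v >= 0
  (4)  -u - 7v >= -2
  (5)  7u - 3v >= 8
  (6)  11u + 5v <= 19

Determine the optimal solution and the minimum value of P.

u = 41/24, v = 1/24, minimum P = -14

The optimum lies where -u - 7v = -2 and 11u + 5v = 19.
Solving simultaneously gives u = 41/24, v = 1/24.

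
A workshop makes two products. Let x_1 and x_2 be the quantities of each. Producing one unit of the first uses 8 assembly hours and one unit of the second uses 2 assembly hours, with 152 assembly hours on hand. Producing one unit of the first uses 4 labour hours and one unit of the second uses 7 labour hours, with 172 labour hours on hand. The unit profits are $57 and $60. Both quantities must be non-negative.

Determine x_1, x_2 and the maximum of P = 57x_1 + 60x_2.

x_1 = 15, x_2 = 16, maximum P = 1815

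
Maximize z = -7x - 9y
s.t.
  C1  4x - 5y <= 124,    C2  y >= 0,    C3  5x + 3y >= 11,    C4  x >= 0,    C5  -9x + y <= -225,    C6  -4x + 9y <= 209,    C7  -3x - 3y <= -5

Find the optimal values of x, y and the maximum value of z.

x = 25, y = 0, maximum z = -175

Extreme points and z = -7x - 9y:
  (31, 0) → z = -217
  (2161/16, 333/4) → z = -27115/16
  (25, 0) → z = -175
  (2234/77, 2781/77) → z = -3697/7

The optimum lies where y = 0 and -9x + y = -225.
Solving simultaneously gives x = 25, y = 0.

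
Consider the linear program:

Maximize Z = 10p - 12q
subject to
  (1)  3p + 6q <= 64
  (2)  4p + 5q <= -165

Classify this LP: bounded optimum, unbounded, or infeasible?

unbounded

From the feasible point (-1310/9, 751/9), moving in the direction (5, -4) keeps every constraint satisfied while Z increases without bound.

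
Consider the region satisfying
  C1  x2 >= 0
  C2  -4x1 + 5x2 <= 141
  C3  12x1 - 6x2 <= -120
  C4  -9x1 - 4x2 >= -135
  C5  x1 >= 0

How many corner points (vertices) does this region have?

Of the 10 pairwise boundary intersections, those satisfying every inequality are:
  (111/61, 1809/61)
  (0, 141/5)
  (55/17, 450/17)
  (0, 20)

4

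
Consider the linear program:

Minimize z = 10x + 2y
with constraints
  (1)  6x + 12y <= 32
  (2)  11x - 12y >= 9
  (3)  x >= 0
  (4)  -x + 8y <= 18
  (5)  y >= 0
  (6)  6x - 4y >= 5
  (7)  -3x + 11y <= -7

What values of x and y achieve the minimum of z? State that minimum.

x = 7/3, y = 0, minimum z = 70/3

Extreme points and z = 10x + 2y:
  (16/3, 0) → z = 160/3
  (218/51, 9/17) → z = 2234/51
  (7/3, 0) → z = 70/3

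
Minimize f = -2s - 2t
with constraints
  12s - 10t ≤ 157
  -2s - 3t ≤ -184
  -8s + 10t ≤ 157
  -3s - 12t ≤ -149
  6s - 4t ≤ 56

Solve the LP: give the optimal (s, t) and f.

s = 297/7, t = 695/14, minimum f = -1289/7

The binding constraints are -8s + 10t = 157 and 6s - 4t = 56.
Solving simultaneously gives s = 297/7, t = 695/14.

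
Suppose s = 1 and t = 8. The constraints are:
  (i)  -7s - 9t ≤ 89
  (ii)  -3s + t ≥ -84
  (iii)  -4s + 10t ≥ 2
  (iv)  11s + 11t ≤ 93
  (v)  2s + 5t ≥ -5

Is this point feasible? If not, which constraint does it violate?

Constraint (iv): 11s + 11t = 99, which is not ≤ 93. All other constraints are satisfied.

not feasible — violates (iv)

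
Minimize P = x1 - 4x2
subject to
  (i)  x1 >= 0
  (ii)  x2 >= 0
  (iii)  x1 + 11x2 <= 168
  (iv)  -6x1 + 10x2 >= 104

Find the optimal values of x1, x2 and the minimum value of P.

x1 = 0, x2 = 168/11, minimum P = -672/11

Extreme points and P = x1 - 4x2:
  (0, 168/11) → P = -672/11
  (0, 52/5) → P = -208/5
  (134/19, 278/19) → P = -978/19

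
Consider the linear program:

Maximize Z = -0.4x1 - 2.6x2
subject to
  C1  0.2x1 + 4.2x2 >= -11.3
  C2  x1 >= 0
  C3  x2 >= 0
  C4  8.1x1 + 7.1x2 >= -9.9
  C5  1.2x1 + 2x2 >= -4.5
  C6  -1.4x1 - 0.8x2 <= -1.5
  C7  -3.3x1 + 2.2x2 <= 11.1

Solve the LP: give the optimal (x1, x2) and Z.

The feasible region is unbounded (it extends along (2, 3), (1, 0)), but Z strictly decreases along every unbounded feasible direction, so there is no improving ray and the maximum is attained at a vertex.

x1 = 15/14, x2 = 0, maximum Z = -3/7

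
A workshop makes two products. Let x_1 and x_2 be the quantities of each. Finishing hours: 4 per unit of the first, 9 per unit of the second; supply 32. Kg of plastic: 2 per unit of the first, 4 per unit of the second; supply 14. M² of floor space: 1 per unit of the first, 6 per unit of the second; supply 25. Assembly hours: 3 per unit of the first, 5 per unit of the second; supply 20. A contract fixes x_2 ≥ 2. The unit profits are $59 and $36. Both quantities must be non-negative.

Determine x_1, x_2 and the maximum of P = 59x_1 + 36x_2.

Vertices and P = 59x_1 + 36x_2:
  (0, 7/2) → P = 126
  (0, 2) → P = 72
  (3, 2) → P = 249

The optimum lies where 2x_1 + 4x_2 = 14 and x_2 = 2.
Solving simultaneously gives x_1 = 3, x_2 = 2.

x_1 = 3, x_2 = 2, maximum P = 249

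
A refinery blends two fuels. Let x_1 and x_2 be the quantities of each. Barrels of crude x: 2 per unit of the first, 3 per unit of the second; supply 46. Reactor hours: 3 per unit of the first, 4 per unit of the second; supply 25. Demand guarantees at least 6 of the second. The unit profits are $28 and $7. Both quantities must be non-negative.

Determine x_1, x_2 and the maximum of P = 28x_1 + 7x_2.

x_1 = 1/3, x_2 = 6, maximum P = 154/3

Extreme points and P = 28x_1 + 7x_2:
  (0, 25/4) → P = 175/4
  (0, 6) → P = 42
  (1/3, 6) → P = 154/3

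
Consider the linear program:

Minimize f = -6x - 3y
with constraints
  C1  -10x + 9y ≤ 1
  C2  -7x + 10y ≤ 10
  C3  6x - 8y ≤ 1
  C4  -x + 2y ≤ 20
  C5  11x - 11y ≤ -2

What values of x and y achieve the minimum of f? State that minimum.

x = 30/11, y = 32/11, minimum f = -276/11

Corner points and f = -6x - 3y:
  (80/37, 93/37) → f = -759/37
  (7/11, 9/11) → f = -69/11
  (30/11, 32/11) → f = -276/11

The binding constraints are -7x + 10y = 10 and 11x - 11y = -2.
Solving simultaneously gives x = 30/11, y = 32/11.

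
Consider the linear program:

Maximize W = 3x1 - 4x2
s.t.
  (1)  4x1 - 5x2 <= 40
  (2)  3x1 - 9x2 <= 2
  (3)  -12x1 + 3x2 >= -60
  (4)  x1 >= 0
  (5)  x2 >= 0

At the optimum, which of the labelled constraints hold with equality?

Extreme points and W = 3x1 - 4x2:
  (178/33, 52/33) → W = 326/33
  (2/3, 0) → W = 2
  (0, 0) → W = 0
The feasible region is unbounded (it extends along (0, 1), (1, 4)), but W strictly decreases along every unbounded feasible direction, so there is no improving ray and the maximum is attained at a vertex.

The maximum is at (178/33, 52/33). Substituting into each constraint, equality holds for (2) and (3); the remaining constraints have slack.

(2) and (3)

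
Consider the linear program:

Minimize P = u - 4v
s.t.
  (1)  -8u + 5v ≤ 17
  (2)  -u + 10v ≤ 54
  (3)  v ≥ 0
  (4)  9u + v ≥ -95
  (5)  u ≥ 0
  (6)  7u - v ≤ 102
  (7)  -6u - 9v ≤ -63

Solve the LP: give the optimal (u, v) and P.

u = 48/23, v = 129/23, minimum P = -468/23

Extreme points and P = u - 4v:
  (358/23, 160/23) → P = -282/23
  (48/23, 129/23) → P = -468/23
  (102/7, 0) → P = 102/7
  (21/2, 0) → P = 21/2

The binding constraints are -u + 10v = 54 and -6u - 9v = -63.
Solving simultaneously gives u = 48/23, v = 129/23.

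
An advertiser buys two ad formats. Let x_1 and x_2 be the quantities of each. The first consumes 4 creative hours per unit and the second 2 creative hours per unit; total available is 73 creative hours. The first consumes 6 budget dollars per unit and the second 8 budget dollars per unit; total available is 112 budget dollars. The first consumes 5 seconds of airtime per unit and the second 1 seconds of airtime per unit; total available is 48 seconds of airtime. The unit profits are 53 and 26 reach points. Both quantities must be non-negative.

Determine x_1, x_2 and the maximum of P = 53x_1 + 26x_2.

x_1 = 8, x_2 = 8, maximum P = 632

Feasible corners and P = 53x_1 + 26x_2:
  (0, 0) → P = 0
  (0, 14) → P = 364
  (48/5, 0) → P = 2544/5
  (8, 8) → P = 632

At the optimal vertex, 6x_1 + 8x_2 = 112 and 5x_1 + x_2 = 48.
Solving simultaneously gives x_1 = 8, x_2 = 8.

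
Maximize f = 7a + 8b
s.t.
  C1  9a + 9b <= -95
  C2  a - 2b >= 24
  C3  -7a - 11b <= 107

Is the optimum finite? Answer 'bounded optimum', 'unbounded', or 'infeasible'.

The boundaries 9a + 9b = -95 and a - 2b = 24 meet at (26/27, -311/27), but that point violates -7a - 11b ≤ 107. Every candidate vertex is excluded by some other constraint, so the feasible region is empty.

infeasible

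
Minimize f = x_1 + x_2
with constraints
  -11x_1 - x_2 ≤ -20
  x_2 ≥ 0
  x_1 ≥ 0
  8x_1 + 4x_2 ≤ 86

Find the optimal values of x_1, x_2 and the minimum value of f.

The binding constraints are -11x_1 - x_2 = -20 and x_2 = 0.
Solving simultaneously gives x_1 = 20/11, x_2 = 0.

x_1 = 20/11, x_2 = 0, minimum f = 20/11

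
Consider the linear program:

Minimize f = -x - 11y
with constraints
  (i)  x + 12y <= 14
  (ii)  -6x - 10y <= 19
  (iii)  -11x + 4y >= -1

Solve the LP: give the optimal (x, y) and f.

Corner points and f = -x - 11y:
  (-184/31, 103/62) → f = -765/62
  (1/2, 9/8) → f = -103/8
  (-33/67, -215/134) → f = 2431/134

At the optimal vertex, x + 12y = 14 and -11x + 4y = -1.
Solving simultaneously gives x = 1/2, y = 9/8.

x = 1/2, y = 9/8, minimum f = -103/8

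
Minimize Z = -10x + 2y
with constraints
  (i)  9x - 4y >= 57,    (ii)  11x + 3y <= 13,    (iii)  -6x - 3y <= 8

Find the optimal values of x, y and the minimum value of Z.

x = 21/5, y = -166/15, minimum Z = -962/15

Vertices and Z = -10x + 2y:
  (223/71, -510/71) → Z = -3250/71
  (139/51, -138/17) → Z = -2218/51
  (21/5, -166/15) → Z = -962/15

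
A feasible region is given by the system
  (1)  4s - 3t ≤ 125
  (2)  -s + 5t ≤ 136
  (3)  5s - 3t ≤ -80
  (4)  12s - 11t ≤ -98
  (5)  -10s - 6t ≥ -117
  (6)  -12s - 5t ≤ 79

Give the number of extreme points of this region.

Of the 15 pairwise boundary intersections, those satisfying every inequality are:
  (-33/8, 211/8)
  (-215/13, 1553/65)
  (-43/20, 277/12)
  (-637/61, 565/61)

4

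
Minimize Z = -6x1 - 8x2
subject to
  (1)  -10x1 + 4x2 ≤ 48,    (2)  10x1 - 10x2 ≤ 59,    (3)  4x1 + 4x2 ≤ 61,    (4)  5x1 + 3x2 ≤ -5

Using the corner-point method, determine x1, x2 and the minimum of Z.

x1 = -82/25, x2 = 19/5, minimum Z = -268/25

Feasible corners and Z = -6x1 - 8x2:
  (-179/15, -107/6) → Z = 3214/15
  (-82/25, 19/5) → Z = -268/25
  (127/80, -69/16) → Z = 999/40

At the optimal vertex, -10x1 + 4x2 = 48 and 5x1 + 3x2 = -5.
Solving simultaneously gives x1 = -82/25, x2 = 19/5.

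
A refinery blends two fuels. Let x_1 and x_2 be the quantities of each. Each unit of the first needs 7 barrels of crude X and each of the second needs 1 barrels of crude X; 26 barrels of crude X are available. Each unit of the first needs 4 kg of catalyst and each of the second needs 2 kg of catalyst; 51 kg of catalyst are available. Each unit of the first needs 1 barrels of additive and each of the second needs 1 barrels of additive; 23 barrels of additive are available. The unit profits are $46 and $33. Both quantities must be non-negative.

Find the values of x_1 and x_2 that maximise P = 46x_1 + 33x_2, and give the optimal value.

Vertices and P = 46x_1 + 33x_2:
  (0, 0) → P = 0
  (0, 23) → P = 759
  (26/7, 0) → P = 1196/7
  (1/2, 45/2) → P = 1531/2

The binding constraints are 7x_1 + x_2 = 26 and x_1 + x_2 = 23.
Solving simultaneously gives x_1 = 1/2, x_2 = 45/2.

x_1 = 1/2, x_2 = 45/2, maximum P = 1531/2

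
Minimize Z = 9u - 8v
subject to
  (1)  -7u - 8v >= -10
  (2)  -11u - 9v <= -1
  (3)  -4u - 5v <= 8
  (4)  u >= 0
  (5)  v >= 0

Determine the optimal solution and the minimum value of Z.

u = 0, v = 5/4, minimum Z = -10

Corner points and Z = 9u - 8v:
  (0, 5/4) → Z = -10
  (10/7, 0) → Z = 90/7
  (0, 1/9) → Z = -8/9
  (1/11, 0) → Z = 9/11

The optimum lies where -7u - 8v = -10 and u = 0.
Solving simultaneously gives u = 0, v = 5/4.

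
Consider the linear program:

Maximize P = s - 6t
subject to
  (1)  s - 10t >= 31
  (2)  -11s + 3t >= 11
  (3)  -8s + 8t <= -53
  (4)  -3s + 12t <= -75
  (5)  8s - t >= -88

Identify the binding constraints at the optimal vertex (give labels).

(2) and (5)

Extreme points and P = s - 6t:
  (-247/64, -671/64) → P = 3779/64
  (-253/13, -880/13) → P = 5027/13
  (-757/56, -141/7) → P = 6011/56

The maximum is at (-253/13, -880/13). Substituting into each constraint, equality holds for (2) and (5); the remaining constraints have slack.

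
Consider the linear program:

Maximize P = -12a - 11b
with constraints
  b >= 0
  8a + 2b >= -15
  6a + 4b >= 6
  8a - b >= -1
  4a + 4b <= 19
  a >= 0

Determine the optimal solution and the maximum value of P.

Extreme points and P = -12a - 11b:
  (1, 0) → P = -12
  (19/4, 0) → P = -57
  (1/19, 27/19) → P = -309/19
  (5/12, 13/3) → P = -158/3

At the optimal vertex, b = 0 and 6a + 4b = 6.
Solving simultaneously gives a = 1, b = 0.

a = 1, b = 0, maximum P = -12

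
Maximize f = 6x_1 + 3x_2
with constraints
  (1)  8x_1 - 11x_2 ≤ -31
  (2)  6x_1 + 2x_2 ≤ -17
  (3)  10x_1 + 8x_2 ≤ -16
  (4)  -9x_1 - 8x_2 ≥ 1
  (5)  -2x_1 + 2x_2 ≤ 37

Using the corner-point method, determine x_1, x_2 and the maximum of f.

x_1 = -26/7, x_2 = 37/14, maximum f = -201/14

Corner points and f = 6x_1 + 3x_2:
  (-249/82, 25/41) → f = -672/41
  (-115/2, -39) → f = -462
  (-26/7, 37/14) → f = -201/14
  (-82/9, 169/18) → f = -53/2

At the optimal vertex, 6x_1 + 2x_2 = -17 and 10x_1 + 8x_2 = -16.
Solving simultaneously gives x_1 = -26/7, x_2 = 37/14.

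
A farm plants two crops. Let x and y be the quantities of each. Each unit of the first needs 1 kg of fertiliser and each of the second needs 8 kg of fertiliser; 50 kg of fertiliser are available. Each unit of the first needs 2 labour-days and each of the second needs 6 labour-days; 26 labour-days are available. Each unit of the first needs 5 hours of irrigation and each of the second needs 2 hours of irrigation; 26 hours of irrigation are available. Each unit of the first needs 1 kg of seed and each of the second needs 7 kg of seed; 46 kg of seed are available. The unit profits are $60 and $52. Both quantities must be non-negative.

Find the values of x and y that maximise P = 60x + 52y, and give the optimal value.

Feasible corners and P = 60x + 52y:
  (0, 0) → P = 0
  (0, 13/3) → P = 676/3
  (26/5, 0) → P = 312
  (4, 3) → P = 396

x = 4, y = 3, maximum P = 396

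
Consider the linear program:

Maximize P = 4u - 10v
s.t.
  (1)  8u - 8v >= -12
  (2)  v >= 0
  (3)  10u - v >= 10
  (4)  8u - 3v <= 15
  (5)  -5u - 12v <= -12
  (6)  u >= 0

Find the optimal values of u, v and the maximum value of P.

Corner points and P = 4u - 10v:
  (23/18, 25/9) → P = -68/3
  (39/10, 27/5) → P = -192/5
  (132/125, 14/25) → P = -172/125
  (72/37, 7/37) → P = 218/37

u = 72/37, v = 7/37, maximum P = 218/37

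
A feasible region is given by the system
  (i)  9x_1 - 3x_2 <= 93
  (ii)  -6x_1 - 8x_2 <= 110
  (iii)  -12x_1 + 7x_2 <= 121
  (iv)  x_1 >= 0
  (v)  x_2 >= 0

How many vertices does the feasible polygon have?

Intersecting each pair of boundary lines and keeping only the points that satisfy every inequality leaves:
  (338/9, 245/3)
  (31/3, 0)
  (0, 121/7)
  (0, 0)

4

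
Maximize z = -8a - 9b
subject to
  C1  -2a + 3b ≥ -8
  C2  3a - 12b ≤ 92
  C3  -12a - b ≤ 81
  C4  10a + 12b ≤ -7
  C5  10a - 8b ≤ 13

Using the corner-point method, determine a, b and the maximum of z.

a = -235/38, b = -129/19, maximum z = 2101/19

Extreme points and z = -8a - 9b:
  (-235/38, -129/19) → z = 2101/19
  (-25/14, -27/7) → z = 49
  (-965/134, 363/67) → z = 593/67
  (1/2, -1) → z = 5

At the optimal vertex, -2a + 3b = -8 and -12a - b = 81.
Solving simultaneously gives a = -235/38, b = -129/19.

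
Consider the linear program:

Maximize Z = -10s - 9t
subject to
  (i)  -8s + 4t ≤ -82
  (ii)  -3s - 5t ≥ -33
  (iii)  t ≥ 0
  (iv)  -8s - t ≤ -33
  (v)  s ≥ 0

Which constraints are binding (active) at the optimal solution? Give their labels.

(i) and (iii)

Extreme points and Z = -10s - 9t:
  (271/26, 9/26) → Z = -2791/26
  (41/4, 0) → Z = -205/2
  (11, 0) → Z = -110

The maximum is at (41/4, 0). Substituting into each constraint, equality holds for (i) and (iii); the remaining constraints have slack.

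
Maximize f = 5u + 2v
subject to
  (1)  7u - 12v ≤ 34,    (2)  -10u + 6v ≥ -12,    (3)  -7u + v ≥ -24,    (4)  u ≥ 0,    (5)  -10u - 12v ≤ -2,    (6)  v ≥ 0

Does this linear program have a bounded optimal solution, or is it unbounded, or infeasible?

unbounded

From the feasible point (33/8, 39/8), moving in the direction (0, 1) keeps every constraint satisfied while f increases without bound.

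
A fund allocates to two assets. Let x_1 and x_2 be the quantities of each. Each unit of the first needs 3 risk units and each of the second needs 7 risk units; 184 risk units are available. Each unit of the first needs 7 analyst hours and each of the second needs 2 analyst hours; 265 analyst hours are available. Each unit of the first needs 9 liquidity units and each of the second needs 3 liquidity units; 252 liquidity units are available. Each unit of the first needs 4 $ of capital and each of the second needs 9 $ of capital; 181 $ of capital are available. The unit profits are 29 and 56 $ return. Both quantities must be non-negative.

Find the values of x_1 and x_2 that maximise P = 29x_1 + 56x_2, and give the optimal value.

Vertices and P = 29x_1 + 56x_2:
  (0, 0) → P = 0
  (0, 181/9) → P = 10136/9
  (28, 0) → P = 812
  (25, 9) → P = 1229

The optimum lies where 9x_1 + 3x_2 = 252 and 4x_1 + 9x_2 = 181.
Solving simultaneously gives x_1 = 25, x_2 = 9.

x_1 = 25, x_2 = 9, maximum P = 1229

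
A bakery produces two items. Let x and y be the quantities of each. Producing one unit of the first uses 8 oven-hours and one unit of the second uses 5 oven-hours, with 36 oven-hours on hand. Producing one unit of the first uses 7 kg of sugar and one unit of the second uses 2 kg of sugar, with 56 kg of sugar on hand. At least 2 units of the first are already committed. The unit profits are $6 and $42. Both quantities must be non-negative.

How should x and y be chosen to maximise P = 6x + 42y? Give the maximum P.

Corner points and P = 6x + 42y:
  (9/2, 0) → P = 27
  (2, 0) → P = 12
  (2, 4) → P = 180

x = 2, y = 4, maximum P = 180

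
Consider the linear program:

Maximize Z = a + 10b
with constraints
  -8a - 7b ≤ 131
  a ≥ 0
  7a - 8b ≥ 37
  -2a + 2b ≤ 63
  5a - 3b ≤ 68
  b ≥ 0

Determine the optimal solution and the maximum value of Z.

Corner points and Z = a + 10b:
  (433/19, 291/19) → Z = 3343/19
  (37/7, 0) → Z = 37/7
  (68/5, 0) → Z = 68/5

At the optimal vertex, 7a - 8b = 37 and 5a - 3b = 68.
Solving simultaneously gives a = 433/19, b = 291/19.

a = 433/19, b = 291/19, maximum Z = 3343/19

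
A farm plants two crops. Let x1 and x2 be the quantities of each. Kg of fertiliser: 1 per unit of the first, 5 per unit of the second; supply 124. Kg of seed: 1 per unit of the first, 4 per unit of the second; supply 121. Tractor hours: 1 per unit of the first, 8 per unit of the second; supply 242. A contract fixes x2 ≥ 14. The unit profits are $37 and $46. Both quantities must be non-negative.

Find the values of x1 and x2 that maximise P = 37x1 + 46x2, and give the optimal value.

Corner points and P = 37x1 + 46x2:
  (0, 124/5) → P = 5704/5
  (0, 14) → P = 644
  (54, 14) → P = 2642

x1 = 54, x2 = 14, maximum P = 2642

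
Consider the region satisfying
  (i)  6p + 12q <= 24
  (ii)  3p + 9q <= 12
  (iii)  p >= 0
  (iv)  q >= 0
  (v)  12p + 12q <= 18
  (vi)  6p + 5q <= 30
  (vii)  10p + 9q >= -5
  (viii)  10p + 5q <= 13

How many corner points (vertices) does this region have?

5

Intersecting each pair of boundary lines and keeping only the points that satisfy every inequality leaves:
  (0, 4/3)
  (1/4, 5/4)
  (0, 0)
  (13/10, 0)
  (11/10, 2/5)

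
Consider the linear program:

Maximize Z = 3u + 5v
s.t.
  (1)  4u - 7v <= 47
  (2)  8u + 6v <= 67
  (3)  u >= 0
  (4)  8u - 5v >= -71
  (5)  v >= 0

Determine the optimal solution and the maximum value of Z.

u = 0, v = 67/6, maximum Z = 335/6

Feasible corners and Z = 3u + 5v:
  (0, 67/6) → Z = 335/6
  (67/8, 0) → Z = 201/8
  (0, 0) → Z = 0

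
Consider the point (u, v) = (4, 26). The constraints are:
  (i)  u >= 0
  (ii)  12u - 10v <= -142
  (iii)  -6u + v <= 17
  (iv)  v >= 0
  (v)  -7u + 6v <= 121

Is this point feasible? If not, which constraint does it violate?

Constraint (v): -7u + 6v = 128, which is not ≤ 121. All other constraints are satisfied.

not feasible — violates (v)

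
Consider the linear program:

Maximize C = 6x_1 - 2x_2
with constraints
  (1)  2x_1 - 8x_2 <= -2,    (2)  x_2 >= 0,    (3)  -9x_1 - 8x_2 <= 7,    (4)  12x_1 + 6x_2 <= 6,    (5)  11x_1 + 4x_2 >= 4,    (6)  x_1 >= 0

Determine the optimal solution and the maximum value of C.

Vertices and C = 6x_1 - 2x_2:
  (1/3, 1/3) → C = 4/3
  (1/4, 5/16) → C = 7/8
  (0, 1) → C = -2

At the optimal vertex, 2x_1 - 8x_2 = -2 and 12x_1 + 6x_2 = 6.
Solving simultaneously gives x_1 = 1/3, x_2 = 1/3.

x_1 = 1/3, x_2 = 1/3, maximum C = 4/3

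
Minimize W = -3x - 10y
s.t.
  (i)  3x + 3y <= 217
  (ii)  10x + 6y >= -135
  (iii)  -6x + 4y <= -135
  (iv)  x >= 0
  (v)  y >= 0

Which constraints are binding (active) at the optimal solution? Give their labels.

Corner points and W = -3x - 10y:
  (1273/30, 299/10) → W = -4263/10
  (217/3, 0) → W = -217
  (45/2, 0) → W = -135/2

The minimum is at (1273/30, 299/10). Substituting into each constraint, equality holds for (i) and (iii); the remaining constraints have slack.

(i) and (iii)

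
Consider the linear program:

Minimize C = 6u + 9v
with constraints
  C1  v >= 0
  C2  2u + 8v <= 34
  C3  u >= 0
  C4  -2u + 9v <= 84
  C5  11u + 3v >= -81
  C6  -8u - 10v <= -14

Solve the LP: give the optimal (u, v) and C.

Extreme points and C = 6u + 9v:
  (17, 0) → C = 102
  (7/4, 0) → C = 21/2
  (0, 17/4) → C = 153/4
  (0, 7/5) → C = 63/5

The optimum lies where v = 0 and -8u - 10v = -14.
Solving simultaneously gives u = 7/4, v = 0.

u = 7/4, v = 0, minimum C = 21/2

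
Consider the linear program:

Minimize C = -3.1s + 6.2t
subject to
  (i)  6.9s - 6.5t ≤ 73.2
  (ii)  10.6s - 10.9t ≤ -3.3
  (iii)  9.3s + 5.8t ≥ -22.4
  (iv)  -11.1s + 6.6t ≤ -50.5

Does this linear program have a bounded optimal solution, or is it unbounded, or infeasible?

bounded optimum

Feasible corners and C = -3.1s + 6.2t:
  (81933/631, 79869/631) → C = 482391/1262
  (57223/5103, 57193/5103) → C = 1772053/51030
The feasible region has finitely many vertices and no improving ray; the minimum is 1772053/51030 at (57223/5103, 57193/5103).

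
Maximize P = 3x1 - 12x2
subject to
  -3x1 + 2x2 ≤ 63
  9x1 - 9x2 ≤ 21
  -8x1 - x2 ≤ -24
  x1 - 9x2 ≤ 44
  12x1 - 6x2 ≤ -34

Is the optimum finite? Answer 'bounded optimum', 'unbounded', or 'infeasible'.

bounded optimum

Vertices and P = 3x1 - 12x2:
  (-15/19, 576/19) → P = -6957/19
  (155/3, 109) → P = -1153
  (11/6, 28/3) → P = -213/2
The feasible region has finitely many vertices and no improving ray; the maximum is -213/2 at (11/6, 28/3).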